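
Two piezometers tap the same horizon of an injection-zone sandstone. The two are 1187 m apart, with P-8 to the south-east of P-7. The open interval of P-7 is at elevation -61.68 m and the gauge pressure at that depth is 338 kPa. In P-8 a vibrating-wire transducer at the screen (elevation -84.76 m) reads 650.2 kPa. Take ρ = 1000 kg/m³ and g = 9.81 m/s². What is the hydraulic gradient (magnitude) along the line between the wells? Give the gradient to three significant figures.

i ≈ 0.00737

Pressure head at P-7: ψ = P/(ρg) = 338×1000 / (1000 × 9.81) = 34.45 m.
Total head at P-7: h = z + ψ = -61.68 + 34.45 = -27.23 m.
Pressure head at P-8: ψ = P/(ρg) = 650.2×1000 / (1000 × 9.81) = 66.28 m.
Total head at P-8: h = z + ψ = -84.76 + 66.28 = -18.48 m.
Head difference: h(P-7) − h(P-8) = -27.23 − (-18.48) = -8.75 m.
Hydraulic gradient: i = |Δh| / L = 8.75 / 1187 = 0.00737.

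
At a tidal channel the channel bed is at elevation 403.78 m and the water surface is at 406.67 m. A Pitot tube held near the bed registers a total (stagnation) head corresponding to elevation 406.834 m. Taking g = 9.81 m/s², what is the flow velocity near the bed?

Near the bed, under hydrostatic conditions, the piezometric head (z + ψ) equals the free-surface elevation, 406.67 m.
Velocity head = total − piezometric = 406.834 − 406.67 = 0.164 m.
v = √(2g·h_v) = √(2 × 9.81 × 0.164) = 1.79 m/s.

v ≈ 1.79 m/s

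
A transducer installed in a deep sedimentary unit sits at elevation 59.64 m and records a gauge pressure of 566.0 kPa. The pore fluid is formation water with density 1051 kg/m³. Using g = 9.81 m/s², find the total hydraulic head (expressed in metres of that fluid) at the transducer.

ψ = P/(ρg) = 566.0×1000 / (1051 × 9.81) = 54.90 m.
h = z + ψ = 59.64 + 54.90 = 114.54 m.

h ≈ 114.54 m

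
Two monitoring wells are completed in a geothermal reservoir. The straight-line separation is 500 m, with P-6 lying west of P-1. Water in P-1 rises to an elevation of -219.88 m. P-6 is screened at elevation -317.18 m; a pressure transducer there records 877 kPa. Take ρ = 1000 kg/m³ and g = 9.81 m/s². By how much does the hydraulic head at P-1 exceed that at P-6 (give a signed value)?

Δh ≈ 7.90 m

Total head at P-1: h = -219.88 m (water level in the piezometer is the total head).
Pressure head at P-6: ψ = P/(ρg) = 877×1000 / (1000 × 9.81) = 89.40 m.
Total head at P-6: h = z + ψ = -317.18 + 89.40 = -227.78 m.
Head difference: h(P-1) − h(P-6) = -219.88 − (-227.78) = 7.90 m.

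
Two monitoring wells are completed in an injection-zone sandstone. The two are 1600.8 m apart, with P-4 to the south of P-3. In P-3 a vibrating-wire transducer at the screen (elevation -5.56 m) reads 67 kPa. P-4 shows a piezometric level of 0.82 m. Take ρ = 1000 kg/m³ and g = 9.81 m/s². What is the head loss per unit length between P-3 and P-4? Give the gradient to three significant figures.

Pressure head at P-3: ψ = P/(ρg) = 67×1000 / (1000 × 9.81) = 6.83 m.
Total head at P-3: h = z + ψ = -5.56 + 6.83 = 1.27 m.
Total head at P-4: h = 0.82 m (water level in the piezometer is the total head).
Head difference: h(P-3) − h(P-4) = 1.27 − 0.82 = 0.45 m.
Hydraulic gradient: i = |Δh| / L = 0.45 / 1600.8 = 0.000281.

i ≈ 0.000281 m/m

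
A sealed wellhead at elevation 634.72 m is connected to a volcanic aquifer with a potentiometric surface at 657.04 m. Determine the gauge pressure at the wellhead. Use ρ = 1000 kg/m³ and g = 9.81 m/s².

Head above the cap: Δh = 657.04 − 634.72 = 22.32 m.
P = ρgΔh = 1000 × 9.81 × 22.32 = 218959 Pa ≈ 219 kPa.

P ≈ 219 kPa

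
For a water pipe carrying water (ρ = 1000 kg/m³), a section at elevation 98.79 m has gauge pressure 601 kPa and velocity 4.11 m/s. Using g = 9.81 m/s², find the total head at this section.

Pressure head ψ = P/(ρg) = 601×1000 / (1000 × 9.81) = 61.26 m.
Velocity head = v²/(2g) = 4.11² / (2 × 9.81) = 0.861 m.
h = z + ψ + v²/(2g) = 98.79 + 61.26 + 0.861 = 160.91 m.

h ≈ 160.91 m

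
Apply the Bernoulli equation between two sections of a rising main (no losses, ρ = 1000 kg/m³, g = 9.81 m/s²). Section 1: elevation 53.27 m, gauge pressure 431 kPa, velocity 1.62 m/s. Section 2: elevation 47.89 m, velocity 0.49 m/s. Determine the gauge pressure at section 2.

Pressure head at 1: ψ₁ = P₁/(ρg) = 431×1000 / (1000 × 9.81) = 43.93 m.
Velocity heads: v₁²/2g = 1.62²/19.62 = 0.134 m; v₂²/2g = 0.49²/19.62 = 0.012 m.
Total head H = z₁ + ψ₁ + v₁²/2g = 53.27 + 43.93 + 0.134 = 97.33 m.
ψ₂ = H − z₂ − v₂²/2g = 97.33 − 47.89 − 0.012 = 49.43 m.
P₂ = ρgψ₂ = 1000 × 9.81 × 49.43 ≈ 485 kPa.

P₂ ≈ 485 kPa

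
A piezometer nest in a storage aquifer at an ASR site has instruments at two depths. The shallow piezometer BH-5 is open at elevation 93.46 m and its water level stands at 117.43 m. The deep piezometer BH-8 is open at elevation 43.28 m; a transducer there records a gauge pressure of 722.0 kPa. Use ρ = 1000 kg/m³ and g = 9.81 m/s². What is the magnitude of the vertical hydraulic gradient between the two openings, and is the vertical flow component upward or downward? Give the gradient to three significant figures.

|i_v| ≈ 0.0110; vertical flow is downward

Total head at BH-5: h = 117.43 m (water level in the standpipe).
Pressure head at BH-8: ψ = P/(ρg) = 722.0×1000 / (1000 × 9.81) = 73.60 m.
Total head at BH-8: h = z + ψ = 43.28 + 73.60 = 116.88 m.
Δh = h(BH-5) − h(BH-8) = 117.43 − 116.88 = 0.55 m.
Vertical separation Δz = 93.46 − 43.28 = 50.18 m.
|i_v| = |Δh| / Δz = 0.55 / 50.18 = 0.0110.
Head is higher in the shallow piezometer, so vertical flow is downward (recharge condition).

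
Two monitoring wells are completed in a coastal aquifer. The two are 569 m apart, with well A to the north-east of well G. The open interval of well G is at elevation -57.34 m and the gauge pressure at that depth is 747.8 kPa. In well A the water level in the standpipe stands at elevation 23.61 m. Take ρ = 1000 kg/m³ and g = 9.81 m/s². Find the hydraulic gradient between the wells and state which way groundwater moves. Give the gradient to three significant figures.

i ≈ 0.00830; groundwater flows toward the south-west

Pressure head at well G: ψ = P/(ρg) = 747.8×1000 / (1000 × 9.81) = 76.23 m.
Total head at well G: h = z + ψ = -57.34 + 76.23 = 18.89 m.
Total head at well A: h = 23.61 m (water level in the piezometer is the total head).
Head difference: h(well G) − h(well A) = 18.89 − 23.61 = -4.72 m.
Hydraulic gradient: i = |Δh| / L = 4.72 / 569 = 0.00830.
Flow is from higher to lower head: from well A toward well G, i.e. toward the south-west.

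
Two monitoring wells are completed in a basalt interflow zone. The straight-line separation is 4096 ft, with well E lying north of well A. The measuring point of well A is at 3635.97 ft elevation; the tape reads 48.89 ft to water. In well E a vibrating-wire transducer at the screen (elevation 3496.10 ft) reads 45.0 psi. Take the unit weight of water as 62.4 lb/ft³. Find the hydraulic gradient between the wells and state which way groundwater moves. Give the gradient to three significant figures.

i ≈ 0.00314; groundwater flows toward the south

Total head at well A: h = 3635.97 − 48.89 = 3587.08 ft.
Pressure head at well E: ψ = 144·P/γ = 144 × 45.0 / 62.4 = 103.85 ft.
Total head at well E: h = z + ψ = 3496.10 + 103.85 = 3599.95 ft.
Head difference: h(well A) − h(well E) = 3587.08 − 3599.95 = -12.87 ft.
Hydraulic gradient: i = |Δh| / L = 12.87 / 4096 = 0.00314.
Flow is from higher to lower head: from well E toward well A, i.e. toward the south.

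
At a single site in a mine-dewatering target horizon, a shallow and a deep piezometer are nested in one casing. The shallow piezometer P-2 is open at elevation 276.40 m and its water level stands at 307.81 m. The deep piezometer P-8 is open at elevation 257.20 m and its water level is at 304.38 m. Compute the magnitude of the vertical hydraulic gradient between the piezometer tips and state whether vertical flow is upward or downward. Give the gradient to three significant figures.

|i_v| ≈ 0.179; vertical flow is downward

Total head at P-2: h = 307.81 m (water level in the standpipe).
Total head at P-8: h = 304.38 m.
Δh = h(P-2) − h(P-8) = 307.81 − 304.38 = 3.43 m.
Vertical separation Δz = 276.40 − 257.20 = 19.20 m.
|i_v| = |Δh| / Δz = 3.43 / 19.20 = 0.179.
Head is higher in the shallow piezometer, so vertical flow is downward (recharge condition).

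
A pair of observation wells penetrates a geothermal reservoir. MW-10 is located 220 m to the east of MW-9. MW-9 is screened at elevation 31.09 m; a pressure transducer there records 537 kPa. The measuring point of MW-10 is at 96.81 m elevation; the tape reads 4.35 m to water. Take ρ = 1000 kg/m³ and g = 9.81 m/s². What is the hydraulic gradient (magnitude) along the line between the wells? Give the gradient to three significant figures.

Pressure head at MW-9: ψ = P/(ρg) = 537×1000 / (1000 × 9.81) = 54.74 m.
Total head at MW-9: h = z + ψ = 31.09 + 54.74 = 85.83 m.
Total head at MW-10: h = 96.81 − 4.35 = 92.46 m.
Head difference: h(MW-9) − h(MW-10) = 85.83 − 92.46 = -6.63 m.
Hydraulic gradient: i = |Δh| / L = 6.63 / 220 = 0.0301.

i ≈ 0.0301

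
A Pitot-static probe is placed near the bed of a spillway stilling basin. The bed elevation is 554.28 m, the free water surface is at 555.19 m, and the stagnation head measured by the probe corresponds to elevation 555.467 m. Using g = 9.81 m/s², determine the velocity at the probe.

v ≈ 2.33 m/s

Near the bed, under hydrostatic conditions, the piezometric head (z + ψ) equals the free-surface elevation, 555.19 m.
Velocity head = total − piezometric = 555.467 − 555.19 = 0.277 m.
v = √(2g·h_v) = √(2 × 9.81 × 0.277) = 2.33 m/s.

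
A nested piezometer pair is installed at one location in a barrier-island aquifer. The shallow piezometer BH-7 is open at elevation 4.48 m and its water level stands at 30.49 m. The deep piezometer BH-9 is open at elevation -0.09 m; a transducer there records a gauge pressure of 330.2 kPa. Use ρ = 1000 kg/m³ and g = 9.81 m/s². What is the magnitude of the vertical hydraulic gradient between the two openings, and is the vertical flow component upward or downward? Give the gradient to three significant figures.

Total head at BH-7: h = 30.49 m (water level in the standpipe).
Pressure head at BH-9: ψ = P/(ρg) = 330.2×1000 / (1000 × 9.81) = 33.66 m.
Total head at BH-9: h = z + ψ = -0.09 + 33.66 = 33.57 m.
Δh = h(BH-7) − h(BH-9) = 30.49 − 33.57 = -3.08 m.
Vertical separation Δz = 4.48 − (-0.09) = 4.57 m.
|i_v| = |Δh| / Δz = 3.08 / 4.57 = 0.674.
Head is higher in the deep piezometer, so vertical flow is upward (discharge condition).

|i_v| ≈ 0.674; vertical flow is upward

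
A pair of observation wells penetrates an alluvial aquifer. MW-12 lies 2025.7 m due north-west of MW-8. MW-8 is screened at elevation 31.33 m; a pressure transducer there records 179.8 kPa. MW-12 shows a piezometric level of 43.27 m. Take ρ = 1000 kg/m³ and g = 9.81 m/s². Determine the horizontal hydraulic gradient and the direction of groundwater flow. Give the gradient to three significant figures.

Pressure head at MW-8: ψ = P/(ρg) = 179.8×1000 / (1000 × 9.81) = 18.33 m.
Total head at MW-8: h = z + ψ = 31.33 + 18.33 = 49.66 m.
Total head at MW-12: h = 43.27 m (water level in the piezometer is the total head).
Head difference: h(MW-8) − h(MW-12) = 49.66 − 43.27 = 6.39 m.
Hydraulic gradient: i = |Δh| / L = 6.39 / 2025.7 = 0.00315.
Flow is from higher to lower head: from MW-8 toward MW-12, i.e. toward the north-west.

i ≈ 0.00315; groundwater flows toward the north-west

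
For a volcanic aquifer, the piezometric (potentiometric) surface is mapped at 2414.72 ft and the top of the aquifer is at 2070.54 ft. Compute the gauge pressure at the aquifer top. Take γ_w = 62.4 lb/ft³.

Pressure head at the aquifer top: ψ = h − z = 2414.72 − 2070.54 = 344.18 ft.
P = γψ/144 = 62.4 × 344.18 / 144 = 149 psi.

P ≈ 149 psi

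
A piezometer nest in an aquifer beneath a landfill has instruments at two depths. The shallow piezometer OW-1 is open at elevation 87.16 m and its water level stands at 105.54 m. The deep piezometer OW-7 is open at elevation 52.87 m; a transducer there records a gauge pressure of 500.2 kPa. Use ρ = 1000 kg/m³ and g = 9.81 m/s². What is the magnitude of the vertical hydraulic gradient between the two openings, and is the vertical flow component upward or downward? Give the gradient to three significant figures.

Total head at OW-1: h = 105.54 m (water level in the standpipe).
Pressure head at OW-7: ψ = P/(ρg) = 500.2×1000 / (1000 × 9.81) = 50.99 m.
Total head at OW-7: h = z + ψ = 52.87 + 50.99 = 103.86 m.
Δh = h(OW-1) − h(OW-7) = 105.54 − 103.86 = 1.68 m.
Vertical separation Δz = 87.16 − 52.87 = 34.29 m.
|i_v| = |Δh| / Δz = 1.68 / 34.29 = 0.0490.
Head is higher in the shallow piezometer, so vertical flow is downward (recharge condition).

|i_v| ≈ 0.0490; vertical flow is downward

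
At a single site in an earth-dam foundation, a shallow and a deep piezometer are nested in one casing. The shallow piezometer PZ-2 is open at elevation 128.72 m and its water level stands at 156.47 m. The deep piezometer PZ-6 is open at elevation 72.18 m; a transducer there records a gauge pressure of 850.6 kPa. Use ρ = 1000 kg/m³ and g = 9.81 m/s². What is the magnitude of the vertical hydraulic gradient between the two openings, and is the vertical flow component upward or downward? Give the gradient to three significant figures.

Total head at PZ-2: h = 156.47 m (water level in the standpipe).
Pressure head at PZ-6: ψ = P/(ρg) = 850.6×1000 / (1000 × 9.81) = 86.71 m.
Total head at PZ-6: h = z + ψ = 72.18 + 86.71 = 158.89 m.
Δh = h(PZ-2) − h(PZ-6) = 156.47 − 158.89 = -2.42 m.
Vertical separation Δz = 128.72 − 72.18 = 56.54 m.
|i_v| = |Δh| / Δz = 2.42 / 56.54 = 0.0428.
Head is higher in the deep piezometer, so vertical flow is upward (discharge condition).

|i_v| ≈ 0.0428; vertical flow is upward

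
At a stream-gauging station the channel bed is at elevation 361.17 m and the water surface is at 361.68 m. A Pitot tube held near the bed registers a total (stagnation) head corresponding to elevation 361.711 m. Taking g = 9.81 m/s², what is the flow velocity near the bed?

v ≈ 0.780 m/s

Near the bed, under hydrostatic conditions, the piezometric head (z + ψ) equals the free-surface elevation, 361.68 m.
Velocity head = total − piezometric = 361.711 − 361.68 = 0.031 m.
v = √(2g·h_v) = √(2 × 9.81 × 0.031) = 0.780 m/s.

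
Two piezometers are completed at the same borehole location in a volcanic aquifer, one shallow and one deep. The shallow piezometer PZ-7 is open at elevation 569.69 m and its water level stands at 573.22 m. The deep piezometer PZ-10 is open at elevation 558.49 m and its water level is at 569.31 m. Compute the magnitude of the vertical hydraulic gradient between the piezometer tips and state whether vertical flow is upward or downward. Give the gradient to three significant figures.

Total head at PZ-7: h = 573.22 m (water level in the standpipe).
Total head at PZ-10: h = 569.31 m.
Δh = h(PZ-7) − h(PZ-10) = 573.22 − 569.31 = 3.91 m.
Vertical separation Δz = 569.69 − 558.49 = 11.20 m.
|i_v| = |Δh| / Δz = 3.91 / 11.20 = 0.349.
Head is higher in the shallow piezometer, so vertical flow is downward (recharge condition).

|i_v| ≈ 0.349; vertical flow is downward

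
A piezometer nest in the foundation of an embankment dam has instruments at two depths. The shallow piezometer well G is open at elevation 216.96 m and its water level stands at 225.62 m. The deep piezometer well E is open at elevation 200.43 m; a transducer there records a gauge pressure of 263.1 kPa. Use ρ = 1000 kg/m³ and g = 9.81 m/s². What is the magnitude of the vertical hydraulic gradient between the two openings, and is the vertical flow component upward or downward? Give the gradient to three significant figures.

Total head at well G: h = 225.62 m (water level in the standpipe).
Pressure head at well E: ψ = P/(ρg) = 263.1×1000 / (1000 × 9.81) = 26.82 m.
Total head at well E: h = z + ψ = 200.43 + 26.82 = 227.25 m.
Δh = h(well G) − h(well E) = 225.62 − 227.25 = -1.63 m.
Vertical separation Δz = 216.96 − 200.43 = 16.53 m.
|i_v| = |Δh| / Δz = 1.63 / 16.53 = 0.0986.
Head is higher in the deep piezometer, so vertical flow is upward (discharge condition).

|i_v| ≈ 0.0986; vertical flow is upward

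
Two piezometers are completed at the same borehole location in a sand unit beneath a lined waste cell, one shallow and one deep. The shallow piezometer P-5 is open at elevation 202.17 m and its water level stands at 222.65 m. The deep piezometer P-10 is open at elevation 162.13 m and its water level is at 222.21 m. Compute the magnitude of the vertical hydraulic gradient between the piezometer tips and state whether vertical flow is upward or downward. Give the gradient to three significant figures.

|i_v| ≈ 0.0110; vertical flow is downward

Total head at P-5: h = 222.65 m (water level in the standpipe).
Total head at P-10: h = 222.21 m.
Δh = h(P-5) − h(P-10) = 222.65 − 222.21 = 0.44 m.
Vertical separation Δz = 202.17 − 162.13 = 40.04 m.
|i_v| = |Δh| / Δz = 0.44 / 40.04 = 0.0110.
Head is higher in the shallow piezometer, so vertical flow is downward (recharge condition).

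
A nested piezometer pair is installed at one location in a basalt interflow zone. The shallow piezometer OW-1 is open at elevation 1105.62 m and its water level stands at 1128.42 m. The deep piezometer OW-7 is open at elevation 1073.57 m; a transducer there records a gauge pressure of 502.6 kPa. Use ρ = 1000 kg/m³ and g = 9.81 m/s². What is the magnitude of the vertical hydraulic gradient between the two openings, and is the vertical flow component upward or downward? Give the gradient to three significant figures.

Total head at OW-1: h = 1128.42 m (water level in the standpipe).
Pressure head at OW-7: ψ = P/(ρg) = 502.6×1000 / (1000 × 9.81) = 51.23 m.
Total head at OW-7: h = z + ψ = 1073.57 + 51.23 = 1124.80 m.
Δh = h(OW-1) − h(OW-7) = 1128.42 − 1124.80 = 3.62 m.
Vertical separation Δz = 1105.62 − 1073.57 = 32.05 m.
|i_v| = |Δh| / Δz = 3.62 / 32.05 = 0.113.
Head is higher in the shallow piezometer, so vertical flow is downward (recharge condition).

|i_v| ≈ 0.113; vertical flow is downward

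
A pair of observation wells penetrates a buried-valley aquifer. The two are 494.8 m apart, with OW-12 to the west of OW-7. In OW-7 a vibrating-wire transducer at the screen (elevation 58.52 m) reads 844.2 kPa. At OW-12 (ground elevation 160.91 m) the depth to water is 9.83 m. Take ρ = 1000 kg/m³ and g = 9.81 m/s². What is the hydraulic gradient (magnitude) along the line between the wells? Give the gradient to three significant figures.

i ≈ 0.0131

Pressure head at OW-7: ψ = P/(ρg) = 844.2×1000 / (1000 × 9.81) = 86.06 m.
Total head at OW-7: h = z + ψ = 58.52 + 86.06 = 144.58 m.
Total head at OW-12: h = 160.91 − 9.83 = 151.08 m.
Head difference: h(OW-7) − h(OW-12) = 144.58 − 151.08 = -6.50 m.
Hydraulic gradient: i = |Δh| / L = 6.50 / 494.8 = 0.0131.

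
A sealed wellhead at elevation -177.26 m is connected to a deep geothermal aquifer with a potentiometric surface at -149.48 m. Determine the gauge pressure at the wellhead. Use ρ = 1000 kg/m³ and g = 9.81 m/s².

P ≈ 273 kPa

Head above the cap: Δh = -149.48 − (-177.26) = 27.78 m.
P = ρgΔh = 1000 × 9.81 × 27.78 = 272522 Pa ≈ 273 kPa.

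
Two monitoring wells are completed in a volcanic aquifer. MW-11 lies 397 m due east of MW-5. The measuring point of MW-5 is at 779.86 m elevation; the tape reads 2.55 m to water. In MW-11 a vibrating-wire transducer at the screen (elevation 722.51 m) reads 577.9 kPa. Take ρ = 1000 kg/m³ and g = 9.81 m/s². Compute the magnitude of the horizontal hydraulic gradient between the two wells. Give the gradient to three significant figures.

Total head at MW-5: h = 779.86 − 2.55 = 777.31 m.
Pressure head at MW-11: ψ = P/(ρg) = 577.9×1000 / (1000 × 9.81) = 58.91 m.
Total head at MW-11: h = z + ψ = 722.51 + 58.91 = 781.42 m.
Head difference: h(MW-5) − h(MW-11) = 777.31 − 781.42 = -4.11 m.
Hydraulic gradient: i = |Δh| / L = 4.11 / 397 = 0.0104.

i ≈ 0.0104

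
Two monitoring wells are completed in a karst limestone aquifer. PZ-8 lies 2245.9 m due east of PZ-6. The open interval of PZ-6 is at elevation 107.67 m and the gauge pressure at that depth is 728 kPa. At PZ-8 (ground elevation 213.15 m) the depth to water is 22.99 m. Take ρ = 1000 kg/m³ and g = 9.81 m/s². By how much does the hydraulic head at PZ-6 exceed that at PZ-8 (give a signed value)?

Pressure head at PZ-6: ψ = P/(ρg) = 728×1000 / (1000 × 9.81) = 74.21 m.
Total head at PZ-6: h = z + ψ = 107.67 + 74.21 = 181.88 m.
Total head at PZ-8: h = 213.15 − 22.99 = 190.16 m.
Head difference: h(PZ-6) − h(PZ-8) = 181.88 − 190.16 = -8.28 m.

Δh ≈ -8.28 m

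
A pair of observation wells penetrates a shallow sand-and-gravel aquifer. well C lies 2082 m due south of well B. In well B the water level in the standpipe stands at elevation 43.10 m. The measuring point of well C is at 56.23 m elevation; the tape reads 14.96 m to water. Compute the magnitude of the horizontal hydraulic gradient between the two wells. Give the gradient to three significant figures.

i ≈ 0.000879

Total head at well B: h = 43.10 m (water level in the piezometer is the total head).
Total head at well C: h = 56.23 − 14.96 = 41.27 m.
Head difference: h(well B) − h(well C) = 43.10 − 41.27 = 1.83 m.
Hydraulic gradient: i = |Δh| / L = 1.83 / 2082 = 0.000879.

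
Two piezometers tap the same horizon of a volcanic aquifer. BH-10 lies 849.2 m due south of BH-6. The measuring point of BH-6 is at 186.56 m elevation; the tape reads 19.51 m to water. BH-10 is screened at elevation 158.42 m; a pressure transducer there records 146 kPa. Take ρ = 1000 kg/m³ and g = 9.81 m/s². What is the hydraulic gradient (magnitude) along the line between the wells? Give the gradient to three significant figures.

i ≈ 0.00736

Total head at BH-6: h = 186.56 − 19.51 = 167.05 m.
Pressure head at BH-10: ψ = P/(ρg) = 146×1000 / (1000 × 9.81) = 14.88 m.
Total head at BH-10: h = z + ψ = 158.42 + 14.88 = 173.30 m.
Head difference: h(BH-6) − h(BH-10) = 167.05 − 173.30 = -6.25 m.
Hydraulic gradient: i = |Δh| / L = 6.25 / 849.2 = 0.00736.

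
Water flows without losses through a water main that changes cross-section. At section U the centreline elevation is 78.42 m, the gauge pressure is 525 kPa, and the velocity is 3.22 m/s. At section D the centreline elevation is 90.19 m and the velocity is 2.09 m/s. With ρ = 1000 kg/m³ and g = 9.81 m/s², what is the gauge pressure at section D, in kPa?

P₂ ≈ 413 kPa

Pressure head at U: ψ₁ = P₁/(ρg) = 525×1000 / (1000 × 9.81) = 53.52 m.
Velocity heads: v₁²/2g = 3.22²/19.62 = 0.528 m; v₂²/2g = 2.09²/19.62 = 0.223 m.
Total head H = z₁ + ψ₁ + v₁²/2g = 78.42 + 53.52 + 0.528 = 132.47 m.
ψ₂ = H − z₂ − v₂²/2g = 132.47 − 90.19 − 0.223 = 42.06 m.
P₂ = ρgψ₂ = 1000 × 9.81 × 42.06 ≈ 413 kPa.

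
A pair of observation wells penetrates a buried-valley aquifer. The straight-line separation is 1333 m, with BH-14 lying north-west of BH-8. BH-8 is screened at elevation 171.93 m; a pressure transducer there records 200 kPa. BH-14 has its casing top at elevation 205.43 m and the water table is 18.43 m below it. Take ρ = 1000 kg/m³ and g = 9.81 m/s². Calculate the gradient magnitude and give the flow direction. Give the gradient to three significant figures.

i ≈ 0.00399; groundwater flows toward the north-west

Pressure head at BH-8: ψ = P/(ρg) = 200×1000 / (1000 × 9.81) = 20.39 m.
Total head at BH-8: h = z + ψ = 171.93 + 20.39 = 192.32 m.
Total head at BH-14: h = 205.43 − 18.43 = 187.00 m.
Head difference: h(BH-8) − h(BH-14) = 192.32 − 187.00 = 5.32 m.
Hydraulic gradient: i = |Δh| / L = 5.32 / 1333 = 0.00399.
Flow is from higher to lower head: from BH-8 toward BH-14, i.e. toward the north-west.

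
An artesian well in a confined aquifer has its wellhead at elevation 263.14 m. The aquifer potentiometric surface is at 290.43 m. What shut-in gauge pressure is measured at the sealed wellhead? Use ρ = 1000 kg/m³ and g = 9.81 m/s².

P ≈ 268 kPa

Head above the cap: Δh = 290.43 − 263.14 = 27.29 m.
P = ρgΔh = 1000 × 9.81 × 27.29 = 267715 Pa ≈ 268 kPa.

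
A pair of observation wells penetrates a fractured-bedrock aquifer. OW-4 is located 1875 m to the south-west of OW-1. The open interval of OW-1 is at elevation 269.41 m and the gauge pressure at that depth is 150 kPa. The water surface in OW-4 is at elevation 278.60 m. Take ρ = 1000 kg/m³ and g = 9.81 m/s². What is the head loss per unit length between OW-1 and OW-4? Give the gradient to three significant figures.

i ≈ 0.00325 m/m

Pressure head at OW-1: ψ = P/(ρg) = 150×1000 / (1000 × 9.81) = 15.29 m.
Total head at OW-1: h = z + ψ = 269.41 + 15.29 = 284.70 m.
Total head at OW-4: h = 278.60 m (water level in the piezometer is the total head).
Head difference: h(OW-1) − h(OW-4) = 284.70 − 278.60 = 6.10 m.
Hydraulic gradient: i = |Δh| / L = 6.10 / 1875 = 0.00325.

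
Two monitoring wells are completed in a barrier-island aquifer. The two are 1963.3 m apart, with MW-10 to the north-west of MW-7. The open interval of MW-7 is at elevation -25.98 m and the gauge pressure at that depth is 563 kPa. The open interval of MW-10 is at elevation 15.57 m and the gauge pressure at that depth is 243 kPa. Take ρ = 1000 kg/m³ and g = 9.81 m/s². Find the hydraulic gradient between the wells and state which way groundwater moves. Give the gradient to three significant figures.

Pressure head at MW-7: ψ = P/(ρg) = 563×1000 / (1000 × 9.81) = 57.39 m.
Total head at MW-7: h = z + ψ = -25.98 + 57.39 = 31.41 m.
Pressure head at MW-10: ψ = P/(ρg) = 243×1000 / (1000 × 9.81) = 24.77 m.
Total head at MW-10: h = z + ψ = 15.57 + 24.77 = 40.34 m.
Head difference: h(MW-7) − h(MW-10) = 31.41 − 40.34 = -8.93 m.
Hydraulic gradient: i = |Δh| / L = 8.93 / 1963.3 = 0.00455.
Flow is from higher to lower head: from MW-10 toward MW-7, i.e. toward the south-east.

i ≈ 0.00455; groundwater flows toward the south-east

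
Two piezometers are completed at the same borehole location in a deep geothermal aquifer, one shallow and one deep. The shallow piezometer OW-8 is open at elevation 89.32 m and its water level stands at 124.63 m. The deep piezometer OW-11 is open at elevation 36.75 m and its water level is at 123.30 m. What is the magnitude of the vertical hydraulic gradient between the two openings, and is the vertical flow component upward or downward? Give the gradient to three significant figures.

Total head at OW-8: h = 124.63 m (water level in the standpipe).
Total head at OW-11: h = 123.30 m.
Δh = h(OW-8) − h(OW-11) = 124.63 − 123.30 = 1.33 m.
Vertical separation Δz = 89.32 − 36.75 = 52.57 m.
|i_v| = |Δh| / Δz = 1.33 / 52.57 = 0.0253.
Head is higher in the shallow piezometer, so vertical flow is downward (recharge condition).

|i_v| ≈ 0.0253; vertical flow is downward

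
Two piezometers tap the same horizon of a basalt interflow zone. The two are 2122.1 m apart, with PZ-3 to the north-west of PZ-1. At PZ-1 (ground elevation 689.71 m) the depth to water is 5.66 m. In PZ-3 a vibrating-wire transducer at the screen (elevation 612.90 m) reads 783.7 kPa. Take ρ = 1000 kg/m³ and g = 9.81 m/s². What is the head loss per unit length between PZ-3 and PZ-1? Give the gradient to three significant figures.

Total head at PZ-1: h = 689.71 − 5.66 = 684.05 m.
Pressure head at PZ-3: ψ = P/(ρg) = 783.7×1000 / (1000 × 9.81) = 79.89 m.
Total head at PZ-3: h = z + ψ = 612.90 + 79.89 = 692.79 m.
Head difference: h(PZ-1) − h(PZ-3) = 684.05 − 692.79 = -8.74 m.
Hydraulic gradient: i = |Δh| / L = 8.74 / 2122.1 = 0.00412.

i ≈ 0.00412 m/m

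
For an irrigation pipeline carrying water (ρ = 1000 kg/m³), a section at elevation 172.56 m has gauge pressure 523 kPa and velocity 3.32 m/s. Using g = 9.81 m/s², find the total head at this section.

h ≈ 226.43 m

Pressure head ψ = P/(ρg) = 523×1000 / (1000 × 9.81) = 53.31 m.
Velocity head = v²/(2g) = 3.32² / (2 × 9.81) = 0.562 m.
h = z + ψ + v²/(2g) = 172.56 + 53.31 + 0.562 = 226.43 m.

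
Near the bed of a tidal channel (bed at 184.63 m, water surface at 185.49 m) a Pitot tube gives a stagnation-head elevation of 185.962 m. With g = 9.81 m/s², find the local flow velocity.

v ≈ 3.04 m/s

Near the bed, under hydrostatic conditions, the piezometric head (z + ψ) equals the free-surface elevation, 185.49 m.
Velocity head = total − piezometric = 185.962 − 185.49 = 0.472 m.
v = √(2g·h_v) = √(2 × 9.81 × 0.472) = 3.04 m/s.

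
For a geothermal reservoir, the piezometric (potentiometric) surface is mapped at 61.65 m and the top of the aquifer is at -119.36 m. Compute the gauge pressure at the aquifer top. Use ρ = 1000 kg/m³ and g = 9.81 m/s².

Pressure head at the aquifer top: ψ = h − z = 61.65 − (-119.36) = 181.01 m.
P = ρgψ = 1000 × 9.81 × 181.01 = 1775708 Pa ≈ 1780 kPa.

P ≈ 1780 kPa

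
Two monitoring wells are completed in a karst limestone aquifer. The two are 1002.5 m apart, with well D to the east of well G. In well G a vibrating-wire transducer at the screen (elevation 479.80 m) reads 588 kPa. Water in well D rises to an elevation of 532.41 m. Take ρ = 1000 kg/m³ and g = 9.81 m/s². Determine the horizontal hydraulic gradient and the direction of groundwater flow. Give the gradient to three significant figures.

i ≈ 0.00731; groundwater flows toward the east

Pressure head at well G: ψ = P/(ρg) = 588×1000 / (1000 × 9.81) = 59.94 m.
Total head at well G: h = z + ψ = 479.80 + 59.94 = 539.74 m.
Total head at well D: h = 532.41 m (water level in the piezometer is the total head).
Head difference: h(well G) − h(well D) = 539.74 − 532.41 = 7.33 m.
Hydraulic gradient: i = |Δh| / L = 7.33 / 1002.5 = 0.00731.
Flow is from higher to lower head: from well G toward well D, i.e. toward the east.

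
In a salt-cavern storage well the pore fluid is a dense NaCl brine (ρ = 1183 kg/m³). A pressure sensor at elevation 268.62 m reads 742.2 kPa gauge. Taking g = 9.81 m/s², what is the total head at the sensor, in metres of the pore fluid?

h ≈ 332.57 m

ψ = P/(ρg) = 742.2×1000 / (1183 × 9.81) = 63.95 m.
h = z + ψ = 268.62 + 63.95 = 332.57 m.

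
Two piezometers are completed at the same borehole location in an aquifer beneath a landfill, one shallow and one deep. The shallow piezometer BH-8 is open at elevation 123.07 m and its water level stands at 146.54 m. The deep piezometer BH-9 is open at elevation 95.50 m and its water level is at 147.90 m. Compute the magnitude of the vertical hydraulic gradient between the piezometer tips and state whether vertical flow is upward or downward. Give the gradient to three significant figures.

Total head at BH-8: h = 146.54 m (water level in the standpipe).
Total head at BH-9: h = 147.90 m.
Δh = h(BH-8) − h(BH-9) = 146.54 − 147.90 = -1.36 m.
Vertical separation Δz = 123.07 − 95.50 = 27.57 m.
|i_v| = |Δh| / Δz = 1.36 / 27.57 = 0.0493.
Head is higher in the deep piezometer, so vertical flow is upward (discharge condition).

|i_v| ≈ 0.0493; vertical flow is upward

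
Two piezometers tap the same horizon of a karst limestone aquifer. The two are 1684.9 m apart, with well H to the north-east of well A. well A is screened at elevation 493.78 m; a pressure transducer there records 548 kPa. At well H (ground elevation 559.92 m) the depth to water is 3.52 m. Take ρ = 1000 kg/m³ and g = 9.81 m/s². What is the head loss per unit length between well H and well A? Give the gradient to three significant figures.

Pressure head at well A: ψ = P/(ρg) = 548×1000 / (1000 × 9.81) = 55.86 m.
Total head at well A: h = z + ψ = 493.78 + 55.86 = 549.64 m.
Total head at well H: h = 559.92 − 3.52 = 556.40 m.
Head difference: h(well A) − h(well H) = 549.64 − 556.40 = -6.76 m.
Hydraulic gradient: i = |Δh| / L = 6.76 / 1684.9 = 0.00401.

i ≈ 0.00401 m/m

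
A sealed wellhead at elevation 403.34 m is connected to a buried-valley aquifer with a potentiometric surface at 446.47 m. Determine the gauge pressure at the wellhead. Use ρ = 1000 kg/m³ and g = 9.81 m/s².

P ≈ 423 kPa

Head above the cap: Δh = 446.47 − 403.34 = 43.13 m.
P = ρgΔh = 1000 × 9.81 × 43.13 = 423105 Pa ≈ 423 kPa.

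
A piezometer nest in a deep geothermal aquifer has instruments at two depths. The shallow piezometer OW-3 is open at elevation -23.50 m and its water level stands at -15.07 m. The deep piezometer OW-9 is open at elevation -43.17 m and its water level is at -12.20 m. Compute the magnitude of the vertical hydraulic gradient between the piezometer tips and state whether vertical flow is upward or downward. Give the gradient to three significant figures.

|i_v| ≈ 0.146; vertical flow is upward

Total head at OW-3: h = -15.07 m (water level in the standpipe).
Total head at OW-9: h = -12.20 m.
Δh = h(OW-3) − h(OW-9) = -15.07 − (-12.20) = -2.87 m.
Vertical separation Δz = -23.50 − (-43.17) = 19.67 m.
|i_v| = |Δh| / Δz = 2.87 / 19.67 = 0.146.
Head is higher in the deep piezometer, so vertical flow is upward (discharge condition).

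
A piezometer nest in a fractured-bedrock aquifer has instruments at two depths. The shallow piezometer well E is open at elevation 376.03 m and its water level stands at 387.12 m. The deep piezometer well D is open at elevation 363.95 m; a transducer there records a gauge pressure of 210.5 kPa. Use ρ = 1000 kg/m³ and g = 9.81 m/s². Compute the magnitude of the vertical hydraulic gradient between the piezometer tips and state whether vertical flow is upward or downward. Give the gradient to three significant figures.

Total head at well E: h = 387.12 m (water level in the standpipe).
Pressure head at well D: ψ = P/(ρg) = 210.5×1000 / (1000 × 9.81) = 21.46 m.
Total head at well D: h = z + ψ = 363.95 + 21.46 = 385.41 m.
Δh = h(well E) − h(well D) = 387.12 − 385.41 = 1.71 m.
Vertical separation Δz = 376.03 − 363.95 = 12.08 m.
|i_v| = |Δh| / Δz = 1.71 / 12.08 = 0.142.
Head is higher in the shallow piezometer, so vertical flow is downward (recharge condition).

|i_v| ≈ 0.142; vertical flow is downward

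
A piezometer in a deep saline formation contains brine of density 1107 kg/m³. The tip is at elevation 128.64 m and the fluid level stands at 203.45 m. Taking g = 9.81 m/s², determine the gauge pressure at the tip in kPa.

P ≈ 812 kPa

Pressure head ψ = h − z = 203.45 − 128.64 = 74.81 m.
P = ρgψ = 1107 × 9.81 × 74.81 = 812412 Pa ≈ 812 kPa.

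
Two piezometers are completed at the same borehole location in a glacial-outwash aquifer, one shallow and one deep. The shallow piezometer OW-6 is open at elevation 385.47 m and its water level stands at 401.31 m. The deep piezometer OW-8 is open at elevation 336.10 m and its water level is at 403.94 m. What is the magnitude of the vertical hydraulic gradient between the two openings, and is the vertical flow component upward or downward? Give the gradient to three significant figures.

|i_v| ≈ 0.0533; vertical flow is upward

Total head at OW-6: h = 401.31 m (water level in the standpipe).
Total head at OW-8: h = 403.94 m.
Δh = h(OW-6) − h(OW-8) = 401.31 − 403.94 = -2.63 m.
Vertical separation Δz = 385.47 − 336.10 = 49.37 m.
|i_v| = |Δh| / Δz = 2.63 / 49.37 = 0.0533.
Head is higher in the deep piezometer, so vertical flow is upward (discharge condition).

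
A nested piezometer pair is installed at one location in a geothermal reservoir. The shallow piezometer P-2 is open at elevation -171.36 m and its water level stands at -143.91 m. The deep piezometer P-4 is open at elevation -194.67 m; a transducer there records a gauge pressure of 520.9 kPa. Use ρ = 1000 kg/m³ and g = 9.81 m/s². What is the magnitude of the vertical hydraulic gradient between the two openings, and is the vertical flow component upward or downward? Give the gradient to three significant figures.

|i_v| ≈ 0.100; vertical flow is upward

Total head at P-2: h = -143.91 m (water level in the standpipe).
Pressure head at P-4: ψ = P/(ρg) = 520.9×1000 / (1000 × 9.81) = 53.10 m.
Total head at P-4: h = z + ψ = -194.67 + 53.10 = -141.57 m.
Δh = h(P-2) − h(P-4) = -143.91 − (-141.57) = -2.34 m.
Vertical separation Δz = -171.36 − (-194.67) = 23.31 m.
|i_v| = |Δh| / Δz = 2.34 / 23.31 = 0.100.
Head is higher in the deep piezometer, so vertical flow is upward (discharge condition).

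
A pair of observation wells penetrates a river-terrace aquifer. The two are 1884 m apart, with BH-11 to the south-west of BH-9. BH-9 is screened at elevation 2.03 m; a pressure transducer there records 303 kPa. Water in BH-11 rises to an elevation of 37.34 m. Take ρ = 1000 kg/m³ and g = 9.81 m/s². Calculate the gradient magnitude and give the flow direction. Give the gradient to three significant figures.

Pressure head at BH-9: ψ = P/(ρg) = 303×1000 / (1000 × 9.81) = 30.89 m.
Total head at BH-9: h = z + ψ = 2.03 + 30.89 = 32.92 m.
Total head at BH-11: h = 37.34 m (water level in the piezometer is the total head).
Head difference: h(BH-9) − h(BH-11) = 32.92 − 37.34 = -4.42 m.
Hydraulic gradient: i = |Δh| / L = 4.42 / 1884 = 0.00235.
Flow is from higher to lower head: from BH-11 toward BH-9, i.e. toward the north-east.

i ≈ 0.00235; groundwater flows toward the north-east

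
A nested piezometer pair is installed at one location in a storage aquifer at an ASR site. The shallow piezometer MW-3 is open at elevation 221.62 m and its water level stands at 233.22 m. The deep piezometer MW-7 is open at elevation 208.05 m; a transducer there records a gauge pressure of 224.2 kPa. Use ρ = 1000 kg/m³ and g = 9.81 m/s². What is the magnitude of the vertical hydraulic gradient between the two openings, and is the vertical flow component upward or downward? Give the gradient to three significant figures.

|i_v| ≈ 0.171; vertical flow is downward

Total head at MW-3: h = 233.22 m (water level in the standpipe).
Pressure head at MW-7: ψ = P/(ρg) = 224.2×1000 / (1000 × 9.81) = 22.85 m.
Total head at MW-7: h = z + ψ = 208.05 + 22.85 = 230.90 m.
Δh = h(MW-3) − h(MW-7) = 233.22 − 230.90 = 2.32 m.
Vertical separation Δz = 221.62 − 208.05 = 13.57 m.
|i_v| = |Δh| / Δz = 2.32 / 13.57 = 0.171.
Head is higher in the shallow piezometer, so vertical flow is downward (recharge condition).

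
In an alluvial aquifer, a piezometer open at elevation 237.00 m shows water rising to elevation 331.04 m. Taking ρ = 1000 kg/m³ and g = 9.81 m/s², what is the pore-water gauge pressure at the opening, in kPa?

Pressure head ψ = h − z = 331.04 − 237.00 = 94.04 m.
P = ρgψ = 1000 × 9.81 × 94.04 = 922532 Pa ≈ 923 kPa.

P ≈ 923 kPa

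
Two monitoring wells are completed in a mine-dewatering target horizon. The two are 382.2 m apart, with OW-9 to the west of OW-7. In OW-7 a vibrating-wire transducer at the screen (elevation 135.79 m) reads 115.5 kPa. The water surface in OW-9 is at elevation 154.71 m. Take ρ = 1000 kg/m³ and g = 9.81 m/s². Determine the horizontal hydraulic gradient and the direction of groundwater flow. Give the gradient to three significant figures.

i ≈ 0.0187; groundwater flows toward the east

Pressure head at OW-7: ψ = P/(ρg) = 115.5×1000 / (1000 × 9.81) = 11.77 m.
Total head at OW-7: h = z + ψ = 135.79 + 11.77 = 147.56 m.
Total head at OW-9: h = 154.71 m (water level in the piezometer is the total head).
Head difference: h(OW-7) − h(OW-9) = 147.56 − 154.71 = -7.15 m.
Hydraulic gradient: i = |Δh| / L = 7.15 / 382.2 = 0.0187.
Flow is from higher to lower head: from OW-9 toward OW-7, i.e. toward the east.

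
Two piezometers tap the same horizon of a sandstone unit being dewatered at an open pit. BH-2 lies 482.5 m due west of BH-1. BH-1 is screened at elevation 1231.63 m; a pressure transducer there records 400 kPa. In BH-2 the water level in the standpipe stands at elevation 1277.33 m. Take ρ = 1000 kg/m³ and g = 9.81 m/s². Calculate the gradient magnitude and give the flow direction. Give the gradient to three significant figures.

i ≈ 0.0102; groundwater flows toward the east

Pressure head at BH-1: ψ = P/(ρg) = 400×1000 / (1000 × 9.81) = 40.77 m.
Total head at BH-1: h = z + ψ = 1231.63 + 40.77 = 1272.40 m.
Total head at BH-2: h = 1277.33 m (water level in the piezometer is the total head).
Head difference: h(BH-1) − h(BH-2) = 1272.40 − 1277.33 = -4.93 m.
Hydraulic gradient: i = |Δh| / L = 4.93 / 482.5 = 0.0102.
Flow is from higher to lower head: from BH-2 toward BH-1, i.e. toward the east.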